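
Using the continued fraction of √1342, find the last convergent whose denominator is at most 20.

696/19

√1342 = [36; 1, 1, 1, 2, 1, 1, 1, 72, …] (period length 8).
Convergents:
  p_0/q_0 = 36/1
  p_1/q_1 = 37/1
  p_2/q_2 = 73/2
  p_3/q_3 = 110/3
  p_4/q_4 = 293/8
  p_5/q_5 = 403/11
  p_6/q_6 = 696/19
  p_7/q_7 = 1099/30
q_6 = 19 ≤ 20 < 30 = q_7, so the answer is 696/19.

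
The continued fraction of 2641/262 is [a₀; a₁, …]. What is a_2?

2641 = 10·262 + 21   →  a_0 = 10
262 = 12·21 + 10   →  a_1 = 12
21 = 2·10 + 1   →  a_2 = 2

2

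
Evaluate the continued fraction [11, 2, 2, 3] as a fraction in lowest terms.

194/17

Using pₖ = aₖpₖ₋₁ + pₖ₋₂ and qₖ = aₖqₖ₋₁ + qₖ₋₂:
  k=0: a=11, p=11, q=1
  k=1: a=2, p=23, q=2
  k=2: a=2, p=57, q=5
  k=3: a=3, p=194, q=17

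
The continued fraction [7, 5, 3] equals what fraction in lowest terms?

Using pₖ = aₖpₖ₋₁ + pₖ₋₂ and qₖ = aₖqₖ₋₁ + qₖ₋₂:
  k=0: a=7, p=7, q=1
  k=1: a=5, p=36, q=5
  k=2: a=3, p=115, q=16

115/16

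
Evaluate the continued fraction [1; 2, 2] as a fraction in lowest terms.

7/5

Using pₖ = aₖpₖ₋₁ + pₖ₋₂ and qₖ = aₖqₖ₋₁ + qₖ₋₂:
  k=0: a=1, p=1, q=1
  k=1: a=2, p=3, q=2
  k=2: a=2, p=7, q=5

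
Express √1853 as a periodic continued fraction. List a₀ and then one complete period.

a₀ = ⌊√1853⌋ = 43.
With m₀=0, d₀=1 and mₖ₊₁ = dₖaₖ − mₖ, dₖ₊₁ = (n − mₖ₊₁²)/dₖ, aₖ₊₁ = ⌊(a₀+mₖ₊₁)/dₖ₊₁⌋:
  k=1: m=43, d=4, a=21
  k=2: m=41, d=43, a=1
  k=3: m=2, d=43, a=1
  k=4: m=41, d=4, a=21
  k=5: m=43, d=1, a=86
d=1 and a=2a₀=86 at k=5, so the next step gives (m, d) = (43, 4) again — its k=1 value — and the period has length 5.

[43; 21, 1, 1, 21, 86]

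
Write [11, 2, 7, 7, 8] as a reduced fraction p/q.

Using pₖ = aₖpₖ₋₁ + pₖ₋₂ and qₖ = aₖqₖ₋₁ + qₖ₋₂:
  k=0: a=11, p=11, q=1
  k=1: a=2, p=23, q=2
  k=2: a=7, p=172, q=15
  k=3: a=7, p=1227, q=107
  k=4: a=8, p=9988, q=871

9988/871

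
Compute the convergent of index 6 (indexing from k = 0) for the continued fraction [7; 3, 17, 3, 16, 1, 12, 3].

Using pₖ = aₖpₖ₋₁ + pₖ₋₂, qₖ = aₖqₖ₋₁ + qₖ₋₂ (with p₋₁=1, p₋₂=0, q₋₁=0, q₋₂=1):
  k=0: a=7, p=7, q=1
  k=1: a=3, p=22, q=3
  k=2: a=17, p=381, q=52
  k=3: a=3, p=1165, q=159
  k=4: a=16, p=19021, q=2596
  k=5: a=1, p=20186, q=2755
  k=6: a=12, p=261253, q=35656

261253/35656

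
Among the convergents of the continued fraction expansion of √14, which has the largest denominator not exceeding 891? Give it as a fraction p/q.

3027/809

√14 = [3; 1, 2, 1, 6, …] (period length 4).
Convergents:
  p_0/q_0 = 3/1
  p_1/q_1 = 4/1
  p_2/q_2 = 11/3
  p_3/q_3 = 15/4
  p_4/q_4 = 101/27
  p_5/q_5 = 116/31
  p_6/q_6 = 333/89
  p_7/q_7 = 449/120
  p_8/q_8 = 3027/809
  p_9/q_9 = 3476/929
q_8 = 809 ≤ 891 < 929 = q_9, so the answer is 3027/809.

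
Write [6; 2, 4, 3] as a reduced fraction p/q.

187/29

Using pₖ = aₖpₖ₋₁ + pₖ₋₂ and qₖ = aₖqₖ₋₁ + qₖ₋₂:
  k=0: a=6, p=6, q=1
  k=1: a=2, p=13, q=2
  k=2: a=4, p=58, q=9
  k=3: a=3, p=187, q=29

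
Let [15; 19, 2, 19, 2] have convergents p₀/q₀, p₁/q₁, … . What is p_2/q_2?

Using pₖ = aₖpₖ₋₁ + pₖ₋₂, qₖ = aₖqₖ₋₁ + qₖ₋₂ (with p₋₁=1, p₋₂=0, q₋₁=0, q₋₂=1):
  k=0: a=15, p=15, q=1
  k=1: a=19, p=286, q=19
  k=2: a=2, p=587, q=39

587/39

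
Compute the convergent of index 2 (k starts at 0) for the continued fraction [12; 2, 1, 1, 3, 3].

Using pₖ = aₖpₖ₋₁ + pₖ₋₂, qₖ = aₖqₖ₋₁ + qₖ₋₂ (with p₋₁=1, p₋₂=0, q₋₁=0, q₋₂=1):
  k=0: a=12, p=12, q=1
  k=1: a=2, p=25, q=2
  k=2: a=1, p=37, q=3

37/3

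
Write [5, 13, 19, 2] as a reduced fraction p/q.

2584/509

Using pₖ = aₖpₖ₋₁ + pₖ₋₂ and qₖ = aₖqₖ₋₁ + qₖ₋₂:
  k=0: a=5, p=5, q=1
  k=1: a=13, p=66, q=13
  k=2: a=19, p=1259, q=248
  k=3: a=2, p=2584, q=509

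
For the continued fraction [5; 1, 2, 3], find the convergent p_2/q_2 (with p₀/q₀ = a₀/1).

17/3

Using pₖ = aₖpₖ₋₁ + pₖ₋₂, qₖ = aₖqₖ₋₁ + qₖ₋₂ (with p₋₁=1, p₋₂=0, q₋₁=0, q₋₂=1):
  k=0: a=5, p=5, q=1
  k=1: a=1, p=6, q=1
  k=2: a=2, p=17, q=3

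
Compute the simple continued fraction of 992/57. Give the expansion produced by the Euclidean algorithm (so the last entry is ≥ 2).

992 = 17×57 + 23
57 = 2×23 + 11
23 = 2×11 + 1
11 = 11×1 + 0  (stop)
So 992/57 = [17; 2, 2, 11].

[17; 2, 2, 11]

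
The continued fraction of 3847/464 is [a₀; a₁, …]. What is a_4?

2

3847 = 8·464 + 135   →  a_0 = 8
464 = 3·135 + 59   →  a_1 = 3
135 = 2·59 + 17   →  a_2 = 2
59 = 3·17 + 8   →  a_3 = 3
17 = 2·8 + 1   →  a_4 = 2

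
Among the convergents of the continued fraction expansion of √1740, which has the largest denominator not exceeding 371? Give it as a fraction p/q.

√1740 = [41; 1, 2, 2, 20, 2, 2, 1, 82, …] (period length 8).
Convergents:
  p_0/q_0 = 41/1
  p_1/q_1 = 42/1
  p_2/q_2 = 125/3
  p_3/q_3 = 292/7
  p_4/q_4 = 5965/143
  p_5/q_5 = 12222/293
  p_6/q_6 = 30409/729
q_5 = 293 ≤ 371 < 729 = q_6, so the answer is 12222/293.

12222/293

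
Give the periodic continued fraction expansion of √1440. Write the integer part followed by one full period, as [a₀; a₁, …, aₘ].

a₀ = ⌊√1440⌋ = 37.
With m₀=0, d₀=1 and mₖ₊₁ = dₖaₖ − mₖ, dₖ₊₁ = (n − mₖ₊₁²)/dₖ, aₖ₊₁ = ⌊(a₀+mₖ₊₁)/dₖ₊₁⌋:
  k=1: m=37, d=71, a=1
  k=2: m=34, d=4, a=17
  k=3: m=34, d=71, a=1
  k=4: m=37, d=1, a=74
d=1 and a=2a₀=74 at k=4, so the next step gives (m, d) = (37, 71) again — its k=1 value — and the period has length 4.

[37; 1, 17, 1, 74]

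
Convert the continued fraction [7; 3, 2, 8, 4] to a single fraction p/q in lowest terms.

1771/243

Fold from the inside: start with 4/1.
  8 + 1/4 = 33/4
  2 + 4/33 = 70/33
  3 + 33/70 = 243/70
  7 + 70/243 = 1771/243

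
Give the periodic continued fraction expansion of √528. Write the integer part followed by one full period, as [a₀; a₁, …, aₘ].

a₀ = ⌊√528⌋ = 22.

[22; 1, 44]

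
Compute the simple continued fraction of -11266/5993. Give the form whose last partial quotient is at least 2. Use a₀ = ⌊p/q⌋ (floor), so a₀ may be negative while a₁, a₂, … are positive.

[-2; 8, 3, 11, 10, 2]

-11266 = -2×5993 + 720
5993 = 8×720 + 233
720 = 3×233 + 21
233 = 11×21 + 2
21 = 10×2 + 1
2 = 2×1 + 0  (stop)
So -11266/5993 = [-2; 8, 3, 11, 10, 2].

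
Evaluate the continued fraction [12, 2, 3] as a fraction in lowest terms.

87/7

Fold from the inside: start with 3/1.
  2 + 1/3 = 7/3
  12 + 3/7 = 87/7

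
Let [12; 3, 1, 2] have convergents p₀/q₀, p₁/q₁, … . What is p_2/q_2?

Using pₖ = aₖpₖ₋₁ + pₖ₋₂, qₖ = aₖqₖ₋₁ + qₖ₋₂ (with p₋₁=1, p₋₂=0, q₋₁=0, q₋₂=1):
  k=0: a=12, p=12, q=1
  k=1: a=3, p=37, q=3
  k=2: a=1, p=49, q=4

49/4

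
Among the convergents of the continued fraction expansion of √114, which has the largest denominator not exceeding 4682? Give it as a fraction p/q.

22219/2081

√114 = [10; 1, 2, 10, 2, 1, 20, …] (period length 6).
Convergents:
  p_0/q_0 = 10/1
  p_1/q_1 = 11/1
  p_2/q_2 = 32/3
  p_3/q_3 = 331/31
  p_4/q_4 = 694/65
  p_5/q_5 = 1025/96
  p_6/q_6 = 21194/1985
  p_7/q_7 = 22219/2081
  p_8/q_8 = 65632/6147
q_7 = 2081 ≤ 4682 < 6147 = q_8, so the answer is 22219/2081.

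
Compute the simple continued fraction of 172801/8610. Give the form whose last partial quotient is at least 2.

[20; 14, 3, 15, 13]

172801 = 20*8610 + 601
8610 = 14*601 + 196
601 = 3*196 + 13
196 = 15*13 + 1
13 = 13*1 + 0  (stop)
So 172801/8610 = [20; 14, 3, 15, 13].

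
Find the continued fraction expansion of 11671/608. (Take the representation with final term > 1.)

11671 = 19·608 + 119
608 = 5·119 + 13
119 = 9·13 + 2
13 = 6·2 + 1
2 = 2·1 + 0  (stop)
So 11671/608 = [19; 5, 9, 6, 2].

[19; 5, 9, 6, 2]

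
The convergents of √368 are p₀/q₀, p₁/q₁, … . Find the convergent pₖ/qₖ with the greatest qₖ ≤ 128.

√368 = [19; 5, 2, 5, 38, …] (period length 4).
Convergents:
  p_0/q_0 = 19/1
  p_1/q_1 = 96/5
  p_2/q_2 = 211/11
  p_3/q_3 = 1151/60
  p_4/q_4 = 43949/2291
q_3 = 60 ≤ 128 < 2291 = q_4, so the answer is 1151/60.

1151/60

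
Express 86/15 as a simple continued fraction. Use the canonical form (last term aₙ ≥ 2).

86 = 5·15 + 11
15 = 1·11 + 4
11 = 2·4 + 3
4 = 1·3 + 1
3 = 3·1 + 0  (stop)
So 86/15 = [5; 1, 2, 1, 3].

[5; 1, 2, 1, 3]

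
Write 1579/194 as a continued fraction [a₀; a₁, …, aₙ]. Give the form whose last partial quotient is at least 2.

1579 = 8×194 + 27
194 = 7×27 + 5
27 = 5×5 + 2
5 = 2×2 + 1
2 = 2×1 + 0  (stop)
So 1579/194 = [8; 7, 5, 2, 2].

[8; 7, 5, 2, 2]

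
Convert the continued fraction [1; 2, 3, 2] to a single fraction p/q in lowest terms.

23/16

Fold from the inside: start with 2/1.
  3 + 1/2 = 7/2
  2 + 2/7 = 16/7
  1 + 7/16 = 23/16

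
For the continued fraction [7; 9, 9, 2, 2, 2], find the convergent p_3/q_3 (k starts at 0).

1230/173

Using pₖ = aₖpₖ₋₁ + pₖ₋₂, qₖ = aₖqₖ₋₁ + qₖ₋₂ (with p₋₁=1, p₋₂=0, q₋₁=0, q₋₂=1):
  k=0: a=7, p=7, q=1
  k=1: a=9, p=64, q=9
  k=2: a=9, p=583, q=82
  k=3: a=2, p=1230, q=173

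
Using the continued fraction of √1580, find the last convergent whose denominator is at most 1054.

√1580 = [39; 1, 2, 1, 78, …] (period length 4).
Convergents:
  p_0/q_0 = 39/1
  p_1/q_1 = 40/1
  p_2/q_2 = 119/3
  p_3/q_3 = 159/4
  p_4/q_4 = 12521/315
  p_5/q_5 = 12680/319
  p_6/q_6 = 37881/953
  p_7/q_7 = 50561/1272
q_6 = 953 ≤ 1054 < 1272 = q_7, so the answer is 37881/953.

37881/953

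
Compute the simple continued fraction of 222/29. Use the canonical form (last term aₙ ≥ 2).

[7; 1, 1, 1, 9]

222 = 7*29 + 19
29 = 1*19 + 10
19 = 1*10 + 9
10 = 1*9 + 1
9 = 9*1 + 0  (stop)
So 222/29 = [7; 1, 1, 1, 9].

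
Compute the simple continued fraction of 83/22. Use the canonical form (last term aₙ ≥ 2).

83 = 3×22 + 17
22 = 1×17 + 5
17 = 3×5 + 2
5 = 2×2 + 1
2 = 2×1 + 0  (stop)
So 83/22 = [3; 1, 3, 2, 2].

[3; 1, 3, 2, 2]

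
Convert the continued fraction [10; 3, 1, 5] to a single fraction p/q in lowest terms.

Using pₖ = aₖpₖ₋₁ + pₖ₋₂ and qₖ = aₖqₖ₋₁ + qₖ₋₂:
  k=0: a=10, p=10, q=1
  k=1: a=3, p=31, q=3
  k=2: a=1, p=41, q=4
  k=3: a=5, p=236, q=23

236/23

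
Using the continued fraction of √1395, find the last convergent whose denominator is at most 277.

6088/163

√1395 = [37; 2, 1, 6, 8, 6, 1, 2, 74, …] (period length 8).
Convergents:
  p_0/q_0 = 37/1
  p_1/q_1 = 75/2
  p_2/q_2 = 112/3
  p_3/q_3 = 747/20
  p_4/q_4 = 6088/163
  p_5/q_5 = 37275/998
q_4 = 163 ≤ 277 < 998 = q_5, so the answer is 6088/163.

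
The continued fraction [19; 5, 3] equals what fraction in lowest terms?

Using pₖ = aₖpₖ₋₁ + pₖ₋₂ and qₖ = aₖqₖ₋₁ + qₖ₋₂:
  k=0: a=19, p=19, q=1
  k=1: a=5, p=96, q=5
  k=2: a=3, p=307, q=16

307/16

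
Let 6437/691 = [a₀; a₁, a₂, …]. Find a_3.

1

6437 = 9·691 + 218   →  a_0 = 9
691 = 3·218 + 37   →  a_1 = 3
218 = 5·37 + 33   →  a_2 = 5
37 = 1·33 + 4   →  a_3 = 1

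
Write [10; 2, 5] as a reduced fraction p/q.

115/11

Fold from the inside: start with 5/1.
  2 + 1/5 = 11/5
  10 + 5/11 = 115/11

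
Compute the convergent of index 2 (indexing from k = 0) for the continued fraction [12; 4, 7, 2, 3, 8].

355/29

Using pₖ = aₖpₖ₋₁ + pₖ₋₂, qₖ = aₖqₖ₋₁ + qₖ₋₂ (with p₋₁=1, p₋₂=0, q₋₁=0, q₋₂=1):
  k=0: a=12, p=12, q=1
  k=1: a=4, p=49, q=4
  k=2: a=7, p=355, q=29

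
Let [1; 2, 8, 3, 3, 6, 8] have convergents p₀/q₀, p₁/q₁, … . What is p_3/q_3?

Using pₖ = aₖpₖ₋₁ + pₖ₋₂, qₖ = aₖqₖ₋₁ + qₖ₋₂ (with p₋₁=1, p₋₂=0, q₋₁=0, q₋₂=1):
  k=0: a=1, p=1, q=1
  k=1: a=2, p=3, q=2
  k=2: a=8, p=25, q=17
  k=3: a=3, p=78, q=53

78/53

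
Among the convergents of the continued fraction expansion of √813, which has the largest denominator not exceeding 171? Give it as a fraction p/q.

2167/76

√813 = [28; 1, 1, 18, 1, 1, 56, …] (period length 6).
Convergents:
  p_0/q_0 = 28/1
  p_1/q_1 = 29/1
  p_2/q_2 = 57/2
  p_3/q_3 = 1055/37
  p_4/q_4 = 1112/39
  p_5/q_5 = 2167/76
  p_6/q_6 = 122464/4295
q_5 = 76 ≤ 171 < 4295 = q_6, so the answer is 2167/76.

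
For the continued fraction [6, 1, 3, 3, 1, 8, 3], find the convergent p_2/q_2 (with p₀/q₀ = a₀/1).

Using pₖ = aₖpₖ₋₁ + pₖ₋₂, qₖ = aₖqₖ₋₁ + qₖ₋₂ (with p₋₁=1, p₋₂=0, q₋₁=0, q₋₂=1):
  k=0: a=6, p=6, q=1
  k=1: a=1, p=7, q=1
  k=2: a=3, p=27, q=4

27/4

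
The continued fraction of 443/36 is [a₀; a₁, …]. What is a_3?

1

443 = 12·36 + 11   →  a_0 = 12
36 = 3·11 + 3   →  a_1 = 3
11 = 3·3 + 2   →  a_2 = 3
3 = 1·2 + 1   →  a_3 = 1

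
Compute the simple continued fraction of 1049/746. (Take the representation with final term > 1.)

1049 = 1*746 + 303
746 = 2*303 + 140
303 = 2*140 + 23
140 = 6*23 + 2
23 = 11*2 + 1
2 = 2*1 + 0  (stop)
So 1049/746 = [1; 2, 2, 6, 11, 2].

[1; 2, 2, 6, 11, 2]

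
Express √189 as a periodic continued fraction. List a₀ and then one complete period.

[13; 1, 2, 1, 26]

a₀ = ⌊√189⌋ = 13.
With m₀=0, d₀=1 and mₖ₊₁ = dₖaₖ − mₖ, dₖ₊₁ = (n − mₖ₊₁²)/dₖ, aₖ₊₁ = ⌊(a₀+mₖ₊₁)/dₖ₊₁⌋:
  k=1: m=13, d=20, a=1
  k=2: m=7, d=7, a=2
  k=3: m=7, d=20, a=1
  k=4: m=13, d=1, a=26
d=1 and a=2a₀=26 at k=4, so the next step gives (m, d) = (13, 20) again — its k=1 value — and the period has length 4.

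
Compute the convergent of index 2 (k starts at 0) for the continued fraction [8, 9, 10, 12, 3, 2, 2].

738/91

Using pₖ = aₖpₖ₋₁ + pₖ₋₂, qₖ = aₖqₖ₋₁ + qₖ₋₂ (with p₋₁=1, p₋₂=0, q₋₁=0, q₋₂=1):
  k=0: a=8, p=8, q=1
  k=1: a=9, p=73, q=9
  k=2: a=10, p=738, q=91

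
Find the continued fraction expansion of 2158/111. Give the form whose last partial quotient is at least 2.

[19; 2, 3, 1, 3, 3]

2158 = 19·111 + 49
111 = 2·49 + 13
49 = 3·13 + 10
13 = 1·10 + 3
10 = 3·3 + 1
3 = 3·1 + 0  (stop)
So 2158/111 = [19; 2, 3, 1, 3, 3].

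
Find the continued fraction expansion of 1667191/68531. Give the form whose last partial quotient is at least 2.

[24; 3, 18, 1, 6, 3, 3, 16]

1667191 = 24×68531 + 22447
68531 = 3×22447 + 1190
22447 = 18×1190 + 1027
1190 = 1×1027 + 163
1027 = 6×163 + 49
163 = 3×49 + 16
49 = 3×16 + 1
16 = 16×1 + 0  (stop)
So 1667191/68531 = [24; 3, 18, 1, 6, 3, 3, 16].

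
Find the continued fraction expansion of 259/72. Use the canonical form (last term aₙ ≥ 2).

[3; 1, 1, 2, 14]

259 = 3·72 + 43
72 = 1·43 + 29
43 = 1·29 + 14
29 = 2·14 + 1
14 = 14·1 + 0  (stop)
So 259/72 = [3; 1, 1, 2, 14].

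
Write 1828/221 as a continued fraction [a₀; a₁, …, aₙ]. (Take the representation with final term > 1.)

[8; 3, 1, 2, 6, 3]

1828 = 8·221 + 60
221 = 3·60 + 41
60 = 1·41 + 19
41 = 2·19 + 3
19 = 6·3 + 1
3 = 3·1 + 0  (stop)
So 1828/221 = [8; 3, 1, 2, 6, 3].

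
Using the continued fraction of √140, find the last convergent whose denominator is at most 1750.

10081/852

√140 = [11; 1, 4, 1, 22, …] (period length 4).
Convergents:
  p_0/q_0 = 11/1
  p_1/q_1 = 12/1
  p_2/q_2 = 59/5
  p_3/q_3 = 71/6
  p_4/q_4 = 1621/137
  p_5/q_5 = 1692/143
  p_6/q_6 = 8389/709
  p_7/q_7 = 10081/852
  p_8/q_8 = 230171/19453
q_7 = 852 ≤ 1750 < 19453 = q_8, so the answer is 10081/852.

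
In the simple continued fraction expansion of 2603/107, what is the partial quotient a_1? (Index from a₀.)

3

2603 = 24·107 + 35   →  a_0 = 24
107 = 3·35 + 2   →  a_1 = 3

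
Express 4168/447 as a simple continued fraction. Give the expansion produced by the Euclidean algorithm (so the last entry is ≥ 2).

4168 = 9·447 + 145
447 = 3·145 + 12
145 = 12·12 + 1
12 = 12·1 + 0  (stop)
So 4168/447 = [9; 3, 12, 12].

[9; 3, 12, 12]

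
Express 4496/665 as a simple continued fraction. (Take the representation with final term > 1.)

4496 = 6*665 + 506
665 = 1*506 + 159
506 = 3*159 + 29
159 = 5*29 + 14
29 = 2*14 + 1
14 = 14*1 + 0  (stop)
So 4496/665 = [6; 1, 3, 5, 2, 14].

[6; 1, 3, 5, 2, 14]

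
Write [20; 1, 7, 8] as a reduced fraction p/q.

Using pₖ = aₖpₖ₋₁ + pₖ₋₂ and qₖ = aₖqₖ₋₁ + qₖ₋₂:
  k=0: a=20, p=20, q=1
  k=1: a=1, p=21, q=1
  k=2: a=7, p=167, q=8
  k=3: a=8, p=1357, q=65

1357/65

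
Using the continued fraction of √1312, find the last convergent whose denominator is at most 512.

√1312 = [36; 4, 1, 1, 17, 1, 1, 4, 72, …] (period length 8).
Convergents:
  p_0/q_0 = 36/1
  p_1/q_1 = 145/4
  p_2/q_2 = 181/5
  p_3/q_3 = 326/9
  p_4/q_4 = 5723/158
  p_5/q_5 = 6049/167
  p_6/q_6 = 11772/325
  p_7/q_7 = 53137/1467
q_6 = 325 ≤ 512 < 1467 = q_7, so the answer is 11772/325.

11772/325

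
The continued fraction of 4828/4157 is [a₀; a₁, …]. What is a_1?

6

4828 = 1·4157 + 671   →  a_0 = 1
4157 = 6·671 + 131   →  a_1 = 6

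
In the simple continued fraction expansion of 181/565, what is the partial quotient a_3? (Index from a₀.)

4

181 = 0·565 + 181   →  a_0 = 0
565 = 3·181 + 22   →  a_1 = 3
181 = 8·22 + 5   →  a_2 = 8
22 = 4·5 + 2   →  a_3 = 4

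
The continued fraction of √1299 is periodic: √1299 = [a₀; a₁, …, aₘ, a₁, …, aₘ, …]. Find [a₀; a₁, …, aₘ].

a₀ = ⌊√1299⌋ = 36.
With m₀=0, d₀=1 and mₖ₊₁ = dₖaₖ − mₖ, dₖ₊₁ = (n − mₖ₊₁²)/dₖ, aₖ₊₁ = ⌊(a₀+mₖ₊₁)/dₖ₊₁⌋:
  k=1: m=36, d=3, a=24
  k=2: m=36, d=1, a=72
d=1 and a=2a₀=72 at k=2, so the next step gives (m, d) = (36, 3) again — its k=1 value — and the period has length 2.

[36; 24, 72]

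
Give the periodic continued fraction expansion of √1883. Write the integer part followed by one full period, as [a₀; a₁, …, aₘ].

a₀ = ⌊√1883⌋ = 43.
With m₀=0, d₀=1 and mₖ₊₁ = dₖaₖ − mₖ, dₖ₊₁ = (n − mₖ₊₁²)/dₖ, aₖ₊₁ = ⌊(a₀+mₖ₊₁)/dₖ₊₁⌋:
  k=1: m=43, d=34, a=2
  k=2: m=25, d=37, a=1
  k=3: m=12, d=47, a=1
  k=4: m=35, d=14, a=5
  k=5: m=35, d=47, a=1
  k=6: m=12, d=37, a=1
  k=7: m=25, d=34, a=2
  k=8: m=43, d=1, a=86
d=1 and a=2a₀=86 at k=8, so the next step gives (m, d) = (43, 34) again — its k=1 value — and the period has length 8.

[43; 2, 1, 1, 5, 1, 1, 2, 86]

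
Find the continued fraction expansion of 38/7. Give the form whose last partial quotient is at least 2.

[5; 2, 3]

38 = 5×7 + 3
7 = 2×3 + 1
3 = 3×1 + 0  (stop)
So 38/7 = [5; 2, 3].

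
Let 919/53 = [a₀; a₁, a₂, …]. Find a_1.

919 = 17·53 + 18   →  a_0 = 17
53 = 2·18 + 17   →  a_1 = 2

2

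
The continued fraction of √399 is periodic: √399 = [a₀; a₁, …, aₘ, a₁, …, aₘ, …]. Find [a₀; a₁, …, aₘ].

a₀ = ⌊√399⌋ = 19.
With m₀=0, d₀=1 and mₖ₊₁ = dₖaₖ − mₖ, dₖ₊₁ = (n − mₖ₊₁²)/dₖ, aₖ₊₁ = ⌊(a₀+mₖ₊₁)/dₖ₊₁⌋:
  k=1: m=19, d=38, a=1
  k=2: m=19, d=1, a=38
d=1 and a=2a₀=38 at k=2, so the next step gives (m, d) = (19, 38) again — its k=1 value — and the period has length 2.

[19; 1, 38]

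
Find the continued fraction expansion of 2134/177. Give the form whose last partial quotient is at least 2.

2134 = 12*177 + 10
177 = 17*10 + 7
10 = 1*7 + 3
7 = 2*3 + 1
3 = 3*1 + 0  (stop)
So 2134/177 = [12; 17, 1, 2, 3].

[12; 17, 1, 2, 3]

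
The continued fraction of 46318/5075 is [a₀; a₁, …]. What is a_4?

46318 = 9·5075 + 643   →  a_0 = 9
5075 = 7·643 + 574   →  a_1 = 7
643 = 1·574 + 69   →  a_2 = 1
574 = 8·69 + 22   →  a_3 = 8
69 = 3·22 + 3   →  a_4 = 3

3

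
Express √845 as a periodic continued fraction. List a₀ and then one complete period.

[29; 14, 1, 1, 14, 58]

a₀ = ⌊√845⌋ = 29.
With m₀=0, d₀=1 and mₖ₊₁ = dₖaₖ − mₖ, dₖ₊₁ = (n − mₖ₊₁²)/dₖ, aₖ₊₁ = ⌊(a₀+mₖ₊₁)/dₖ₊₁⌋:
  k=1: m=29, d=4, a=14
  k=2: m=27, d=29, a=1
  k=3: m=2, d=29, a=1
  k=4: m=27, d=4, a=14
  k=5: m=29, d=1, a=58
d=1 and a=2a₀=58 at k=5, so the next step gives (m, d) = (29, 4) again — its k=1 value — and the period has length 5.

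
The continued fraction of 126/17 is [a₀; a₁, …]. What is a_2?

2

126 = 7·17 + 7   →  a_0 = 7
17 = 2·7 + 3   →  a_1 = 2
7 = 2·3 + 1   →  a_2 = 2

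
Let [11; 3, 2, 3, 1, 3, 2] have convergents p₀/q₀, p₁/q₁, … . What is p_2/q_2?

Using pₖ = aₖpₖ₋₁ + pₖ₋₂, qₖ = aₖqₖ₋₁ + qₖ₋₂ (with p₋₁=1, p₋₂=0, q₋₁=0, q₋₂=1):
  k=0: a=11, p=11, q=1
  k=1: a=3, p=34, q=3
  k=2: a=2, p=79, q=7

79/7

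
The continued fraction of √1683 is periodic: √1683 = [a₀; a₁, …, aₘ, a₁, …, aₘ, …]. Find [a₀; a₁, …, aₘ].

a₀ = ⌊√1683⌋ = 41.
With m₀=0, d₀=1 and mₖ₊₁ = dₖaₖ − mₖ, dₖ₊₁ = (n − mₖ₊₁²)/dₖ, aₖ₊₁ = ⌊(a₀+mₖ₊₁)/dₖ₊₁⌋:
  k=1: m=41, d=2, a=41
  k=2: m=41, d=1, a=82
d=1 and a=2a₀=82 at k=2, so the next step gives (m, d) = (41, 2) again — its k=1 value — and the period has length 2.

[41; 41, 82]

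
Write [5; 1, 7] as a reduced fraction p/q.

Fold from the inside: start with 7/1.
  1 + 1/7 = 8/7
  5 + 7/8 = 47/8

47/8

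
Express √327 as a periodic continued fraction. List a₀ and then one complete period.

a₀ = ⌊√327⌋ = 18.
With m₀=0, d₀=1 and mₖ₊₁ = dₖaₖ − mₖ, dₖ₊₁ = (n − mₖ₊₁²)/dₖ, aₖ₊₁ = ⌊(a₀+mₖ₊₁)/dₖ₊₁⌋:
  k=1: m=18, d=3, a=12
  k=2: m=18, d=1, a=36
d=1 and a=2a₀=36 at k=2, so the next step gives (m, d) = (18, 3) again — its k=1 value — and the period has length 2.

[18; 12, 36]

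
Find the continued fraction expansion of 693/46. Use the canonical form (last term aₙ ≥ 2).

693 = 15·46 + 3
46 = 15·3 + 1
3 = 3·1 + 0  (stop)
So 693/46 = [15; 15, 3].

[15; 15, 3]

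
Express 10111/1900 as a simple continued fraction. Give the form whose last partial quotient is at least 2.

10111 = 5×1900 + 611
1900 = 3×611 + 67
611 = 9×67 + 8
67 = 8×8 + 3
8 = 2×3 + 2
3 = 1×2 + 1
2 = 2×1 + 0  (stop)
So 10111/1900 = [5; 3, 9, 8, 2, 1, 2].

[5; 3, 9, 8, 2, 1, 2]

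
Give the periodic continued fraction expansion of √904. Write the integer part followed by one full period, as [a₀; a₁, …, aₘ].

[30; 15, 60]

a₀ = ⌊√904⌋ = 30.
With m₀=0, d₀=1 and mₖ₊₁ = dₖaₖ − mₖ, dₖ₊₁ = (n − mₖ₊₁²)/dₖ, aₖ₊₁ = ⌊(a₀+mₖ₊₁)/dₖ₊₁⌋:
  k=1: m=30, d=4, a=15
  k=2: m=30, d=1, a=60
d=1 and a=2a₀=60 at k=2, so the next step gives (m, d) = (30, 4) again — its k=1 value — and the period has length 2.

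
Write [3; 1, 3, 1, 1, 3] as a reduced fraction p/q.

Fold from the inside: start with 3/1.
  1 + 1/3 = 4/3
  1 + 3/4 = 7/4
  3 + 4/7 = 25/7
  1 + 7/25 = 32/25
  3 + 25/32 = 121/32

121/32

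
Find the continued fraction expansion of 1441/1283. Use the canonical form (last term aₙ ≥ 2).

[1; 8, 8, 3, 6]

1441 = 1×1283 + 158
1283 = 8×158 + 19
158 = 8×19 + 6
19 = 3×6 + 1
6 = 6×1 + 0  (stop)
So 1441/1283 = [1; 8, 8, 3, 6].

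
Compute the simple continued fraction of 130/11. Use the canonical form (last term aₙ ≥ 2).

130 = 11*11 + 9
11 = 1*9 + 2
9 = 4*2 + 1
2 = 2*1 + 0  (stop)
So 130/11 = [11; 1, 4, 2].

[11; 1, 4, 2]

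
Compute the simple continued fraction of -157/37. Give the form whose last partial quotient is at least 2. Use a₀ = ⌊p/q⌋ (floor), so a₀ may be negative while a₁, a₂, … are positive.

[-5; 1, 3, 9]

-157 = -5·37 + 28
37 = 1·28 + 9
28 = 3·9 + 1
9 = 9·1 + 0  (stop)
So -157/37 = [-5; 1, 3, 9].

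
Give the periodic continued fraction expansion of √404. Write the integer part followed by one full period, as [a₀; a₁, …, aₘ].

[20; 10, 40]

a₀ = ⌊√404⌋ = 20.
With m₀=0, d₀=1 and mₖ₊₁ = dₖaₖ − mₖ, dₖ₊₁ = (n − mₖ₊₁²)/dₖ, aₖ₊₁ = ⌊(a₀+mₖ₊₁)/dₖ₊₁⌋:
  k=1: m=20, d=4, a=10
  k=2: m=20, d=1, a=40
d=1 and a=2a₀=40 at k=2, so the next step gives (m, d) = (20, 4) again — its k=1 value — and the period has length 2.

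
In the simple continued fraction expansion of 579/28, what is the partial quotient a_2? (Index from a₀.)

579 = 20·28 + 19   →  a_0 = 20
28 = 1·19 + 9   →  a_1 = 1
19 = 2·9 + 1   →  a_2 = 2

2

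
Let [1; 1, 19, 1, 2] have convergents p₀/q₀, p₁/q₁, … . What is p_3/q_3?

41/21

Using pₖ = aₖpₖ₋₁ + pₖ₋₂, qₖ = aₖqₖ₋₁ + qₖ₋₂ (with p₋₁=1, p₋₂=0, q₋₁=0, q₋₂=1):
  k=0: a=1, p=1, q=1
  k=1: a=1, p=2, q=1
  k=2: a=19, p=39, q=20
  k=3: a=1, p=41, q=21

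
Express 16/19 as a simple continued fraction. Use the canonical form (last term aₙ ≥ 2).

16 = 0·19 + 16
19 = 1·16 + 3
16 = 5·3 + 1
3 = 3·1 + 0  (stop)
So 16/19 = [0; 1, 5, 3].

[0; 1, 5, 3]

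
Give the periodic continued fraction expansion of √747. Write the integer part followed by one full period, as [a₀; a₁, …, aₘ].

a₀ = ⌊√747⌋ = 27.
With m₀=0, d₀=1 and mₖ₊₁ = dₖaₖ − mₖ, dₖ₊₁ = (n − mₖ₊₁²)/dₖ, aₖ₊₁ = ⌊(a₀+mₖ₊₁)/dₖ₊₁⌋:
  k=1: m=27, d=18, a=3
  k=2: m=27, d=1, a=54
d=1 and a=2a₀=54 at k=2, so the next step gives (m, d) = (27, 18) again — its k=1 value — and the period has length 2.

[27; 3, 54]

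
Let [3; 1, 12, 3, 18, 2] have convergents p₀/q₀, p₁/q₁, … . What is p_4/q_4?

Using pₖ = aₖpₖ₋₁ + pₖ₋₂, qₖ = aₖqₖ₋₁ + qₖ₋₂ (with p₋₁=1, p₋₂=0, q₋₁=0, q₋₂=1):
  k=0: a=3, p=3, q=1
  k=1: a=1, p=4, q=1
  k=2: a=12, p=51, q=13
  k=3: a=3, p=157, q=40
  k=4: a=18, p=2877, q=733

2877/733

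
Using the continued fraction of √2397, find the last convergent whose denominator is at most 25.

√2397 = [48; 1, 23, 2, 23, 1, 96, …] (period length 6).
Convergents:
  p_0/q_0 = 48/1
  p_1/q_1 = 49/1
  p_2/q_2 = 1175/24
  p_3/q_3 = 2399/49
q_2 = 24 ≤ 25 < 49 = q_3, so the answer is 1175/24.

1175/24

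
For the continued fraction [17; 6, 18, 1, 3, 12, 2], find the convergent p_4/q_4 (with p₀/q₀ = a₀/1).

Using pₖ = aₖpₖ₋₁ + pₖ₋₂, qₖ = aₖqₖ₋₁ + qₖ₋₂ (with p₋₁=1, p₋₂=0, q₋₁=0, q₋₂=1):
  k=0: a=17, p=17, q=1
  k=1: a=6, p=103, q=6
  k=2: a=18, p=1871, q=109
  k=3: a=1, p=1974, q=115
  k=4: a=3, p=7793, q=454

7793/454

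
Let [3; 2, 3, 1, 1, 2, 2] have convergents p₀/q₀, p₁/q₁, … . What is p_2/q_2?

24/7

Using pₖ = aₖpₖ₋₁ + pₖ₋₂, qₖ = aₖqₖ₋₁ + qₖ₋₂ (with p₋₁=1, p₋₂=0, q₋₁=0, q₋₂=1):
  k=0: a=3, p=3, q=1
  k=1: a=2, p=7, q=2
  k=2: a=3, p=24, q=7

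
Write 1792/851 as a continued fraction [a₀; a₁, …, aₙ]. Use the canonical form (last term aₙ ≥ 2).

1792 = 2*851 + 90
851 = 9*90 + 41
90 = 2*41 + 8
41 = 5*8 + 1
8 = 8*1 + 0  (stop)
So 1792/851 = [2; 9, 2, 5, 8].

[2; 9, 2, 5, 8]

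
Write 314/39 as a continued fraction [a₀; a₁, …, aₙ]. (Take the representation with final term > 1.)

[8; 19, 2]

314 = 8×39 + 2
39 = 19×2 + 1
2 = 2×1 + 0  (stop)
So 314/39 = [8; 19, 2].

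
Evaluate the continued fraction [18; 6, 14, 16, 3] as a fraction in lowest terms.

75983/4183

Fold from the inside: start with 3/1.
  16 + 1/3 = 49/3
  14 + 3/49 = 689/49
  6 + 49/689 = 4183/689
  18 + 689/4183 = 75983/4183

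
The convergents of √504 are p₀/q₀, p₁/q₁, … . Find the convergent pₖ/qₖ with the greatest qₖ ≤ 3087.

√504 = [22; 2, 4, 2, 44, …] (period length 4).
Convergents:
  p_0/q_0 = 22/1
  p_1/q_1 = 45/2
  p_2/q_2 = 202/9
  p_3/q_3 = 449/20
  p_4/q_4 = 19958/889
  p_5/q_5 = 40365/1798
  p_6/q_6 = 181418/8081
q_5 = 1798 ≤ 3087 < 8081 = q_6, so the answer is 40365/1798.

40365/1798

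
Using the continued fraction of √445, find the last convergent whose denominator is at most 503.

4662/221

√445 = [21; 10, 1, 1, 10, 42, …] (period length 5).
Convergents:
  p_0/q_0 = 21/1
  p_1/q_1 = 211/10
  p_2/q_2 = 232/11
  p_3/q_3 = 443/21
  p_4/q_4 = 4662/221
  p_5/q_5 = 196247/9303
q_4 = 221 ≤ 503 < 9303 = q_5, so the answer is 4662/221.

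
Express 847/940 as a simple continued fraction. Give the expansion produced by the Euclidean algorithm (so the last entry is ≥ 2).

847 = 0·940 + 847
940 = 1·847 + 93
847 = 9·93 + 10
93 = 9·10 + 3
10 = 3·3 + 1
3 = 3·1 + 0  (stop)
So 847/940 = [0; 1, 9, 9, 3, 3].

[0; 1, 9, 9, 3, 3]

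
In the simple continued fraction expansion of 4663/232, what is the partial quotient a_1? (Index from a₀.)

4663 = 20·232 + 23   →  a_0 = 20
232 = 10·23 + 2   →  a_1 = 10

10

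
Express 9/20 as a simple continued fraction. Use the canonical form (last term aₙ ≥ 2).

9 = 0·20 + 9
20 = 2·9 + 2
9 = 4·2 + 1
2 = 2·1 + 0  (stop)
So 9/20 = [0; 2, 4, 2].

[0; 2, 4, 2]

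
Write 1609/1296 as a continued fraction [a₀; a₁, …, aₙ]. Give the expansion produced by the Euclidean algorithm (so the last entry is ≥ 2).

1609 = 1*1296 + 313
1296 = 4*313 + 44
313 = 7*44 + 5
44 = 8*5 + 4
5 = 1*4 + 1
4 = 4*1 + 0  (stop)
So 1609/1296 = [1; 4, 7, 8, 1, 4].

[1; 4, 7, 8, 1, 4]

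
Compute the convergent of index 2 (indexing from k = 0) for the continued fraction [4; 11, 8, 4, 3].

364/89

Using pₖ = aₖpₖ₋₁ + pₖ₋₂, qₖ = aₖqₖ₋₁ + qₖ₋₂ (with p₋₁=1, p₋₂=0, q₋₁=0, q₋₂=1):
  k=0: a=4, p=4, q=1
  k=1: a=11, p=45, q=11
  k=2: a=8, p=364, q=89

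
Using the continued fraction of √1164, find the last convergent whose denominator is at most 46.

√1164 = [34; 8, 1, 1, 16, 1, 1, 8, 68, …] (period length 8).
Convergents:
  p_0/q_0 = 34/1
  p_1/q_1 = 273/8
  p_2/q_2 = 307/9
  p_3/q_3 = 580/17
  p_4/q_4 = 9587/281
q_3 = 17 ≤ 46 < 281 = q_4, so the answer is 580/17.

580/17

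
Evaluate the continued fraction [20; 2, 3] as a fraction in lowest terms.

143/7

Using pₖ = aₖpₖ₋₁ + pₖ₋₂ and qₖ = aₖqₖ₋₁ + qₖ₋₂:
  k=0: a=20, p=20, q=1
  k=1: a=2, p=41, q=2
  k=2: a=3, p=143, q=7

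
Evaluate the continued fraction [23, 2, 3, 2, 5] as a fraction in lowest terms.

Fold from the inside: start with 5/1.
  2 + 1/5 = 11/5
  3 + 5/11 = 38/11
  2 + 11/38 = 87/38
  23 + 38/87 = 2039/87

2039/87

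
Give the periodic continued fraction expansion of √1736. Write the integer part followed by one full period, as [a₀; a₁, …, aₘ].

[41; 1, 1, 1, 82]

a₀ = ⌊√1736⌋ = 41.
With m₀=0, d₀=1 and mₖ₊₁ = dₖaₖ − mₖ, dₖ₊₁ = (n − mₖ₊₁²)/dₖ, aₖ₊₁ = ⌊(a₀+mₖ₊₁)/dₖ₊₁⌋:
  k=1: m=41, d=55, a=1
  k=2: m=14, d=28, a=1
  k=3: m=14, d=55, a=1
  k=4: m=41, d=1, a=82
d=1 and a=2a₀=82 at k=4, so the next step gives (m, d) = (41, 55) again — its k=1 value — and the period has length 4.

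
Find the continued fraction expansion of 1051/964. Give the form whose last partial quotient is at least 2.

1051 = 1×964 + 87
964 = 11×87 + 7
87 = 12×7 + 3
7 = 2×3 + 1
3 = 3×1 + 0  (stop)
So 1051/964 = [1; 11, 12, 2, 3].

[1; 11, 12, 2, 3]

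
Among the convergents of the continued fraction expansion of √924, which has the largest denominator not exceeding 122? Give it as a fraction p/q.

√924 = [30; 2, 1, 1, 14, 1, 1, 2, 60, …] (period length 8).
Convergents:
  p_0/q_0 = 30/1
  p_1/q_1 = 61/2
  p_2/q_2 = 91/3
  p_3/q_3 = 152/5
  p_4/q_4 = 2219/73
  p_5/q_5 = 2371/78
  p_6/q_6 = 4590/151
q_5 = 78 ≤ 122 < 151 = q_6, so the answer is 2371/78.

2371/78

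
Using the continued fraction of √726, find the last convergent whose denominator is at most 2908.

√726 = [26; 1, 16, 1, 52, …] (period length 4).
Convergents:
  p_0/q_0 = 26/1
  p_1/q_1 = 27/1
  p_2/q_2 = 458/17
  p_3/q_3 = 485/18
  p_4/q_4 = 25678/953
  p_5/q_5 = 26163/971
  p_6/q_6 = 444286/16489
q_5 = 971 ≤ 2908 < 16489 = q_6, so the answer is 26163/971.

26163/971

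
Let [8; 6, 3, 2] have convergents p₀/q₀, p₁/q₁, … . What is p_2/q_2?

155/19

Using pₖ = aₖpₖ₋₁ + pₖ₋₂, qₖ = aₖqₖ₋₁ + qₖ₋₂ (with p₋₁=1, p₋₂=0, q₋₁=0, q₋₂=1):
  k=0: a=8, p=8, q=1
  k=1: a=6, p=49, q=6
  k=2: a=3, p=155, q=19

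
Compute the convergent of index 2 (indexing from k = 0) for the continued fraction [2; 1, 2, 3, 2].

8/3

Using pₖ = aₖpₖ₋₁ + pₖ₋₂, qₖ = aₖqₖ₋₁ + qₖ₋₂ (with p₋₁=1, p₋₂=0, q₋₁=0, q₋₂=1):
  k=0: a=2, p=2, q=1
  k=1: a=1, p=3, q=1
  k=2: a=2, p=8, q=3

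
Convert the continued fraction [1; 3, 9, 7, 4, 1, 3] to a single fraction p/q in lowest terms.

Fold from the inside: start with 3/1.
  1 + 1/3 = 4/3
  4 + 3/4 = 19/4
  7 + 4/19 = 137/19
  9 + 19/137 = 1252/137
  3 + 137/1252 = 3893/1252
  1 + 1252/3893 = 5145/3893

5145/3893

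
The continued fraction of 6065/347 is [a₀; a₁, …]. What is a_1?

6065 = 17·347 + 166   →  a_0 = 17
347 = 2·166 + 15   →  a_1 = 2

2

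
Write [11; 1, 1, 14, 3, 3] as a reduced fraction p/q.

Fold from the inside: start with 3/1.
  3 + 1/3 = 10/3
  14 + 3/10 = 143/10
  1 + 10/143 = 153/143
  1 + 143/153 = 296/153
  11 + 153/296 = 3409/296

3409/296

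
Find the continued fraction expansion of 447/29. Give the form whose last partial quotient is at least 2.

[15; 2, 2, 2, 2]

447 = 15×29 + 12
29 = 2×12 + 5
12 = 2×5 + 2
5 = 2×2 + 1
2 = 2×1 + 0  (stop)
So 447/29 = [15; 2, 2, 2, 2].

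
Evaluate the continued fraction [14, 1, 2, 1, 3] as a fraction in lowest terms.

Fold from the inside: start with 3/1.
  1 + 1/3 = 4/3
  2 + 3/4 = 11/4
  1 + 4/11 = 15/11
  14 + 11/15 = 221/15

221/15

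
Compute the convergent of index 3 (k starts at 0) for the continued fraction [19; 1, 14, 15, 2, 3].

4505/226

Using pₖ = aₖpₖ₋₁ + pₖ₋₂, qₖ = aₖqₖ₋₁ + qₖ₋₂ (with p₋₁=1, p₋₂=0, q₋₁=0, q₋₂=1):
  k=0: a=19, p=19, q=1
  k=1: a=1, p=20, q=1
  k=2: a=14, p=299, q=15
  k=3: a=15, p=4505, q=226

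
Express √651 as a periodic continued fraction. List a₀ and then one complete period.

a₀ = ⌊√651⌋ = 25.

[25; 1, 1, 16, 1, 1, 50]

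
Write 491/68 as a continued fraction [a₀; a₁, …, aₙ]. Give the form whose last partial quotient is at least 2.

[7; 4, 1, 1, 7]

491 = 7*68 + 15
68 = 4*15 + 8
15 = 1*8 + 7
8 = 1*7 + 1
7 = 7*1 + 0  (stop)
So 491/68 = [7; 4, 1, 1, 7].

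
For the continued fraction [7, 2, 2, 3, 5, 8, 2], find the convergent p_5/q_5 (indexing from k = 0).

5462/737

Using pₖ = aₖpₖ₋₁ + pₖ₋₂, qₖ = aₖqₖ₋₁ + qₖ₋₂ (with p₋₁=1, p₋₂=0, q₋₁=0, q₋₂=1):
  k=0: a=7, p=7, q=1
  k=1: a=2, p=15, q=2
  k=2: a=2, p=37, q=5
  k=3: a=3, p=126, q=17
  k=4: a=5, p=667, q=90
  k=5: a=8, p=5462, q=737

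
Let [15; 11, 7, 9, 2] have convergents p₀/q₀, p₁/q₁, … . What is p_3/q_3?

Using pₖ = aₖpₖ₋₁ + pₖ₋₂, qₖ = aₖqₖ₋₁ + qₖ₋₂ (with p₋₁=1, p₋₂=0, q₋₁=0, q₋₂=1):
  k=0: a=15, p=15, q=1
  k=1: a=11, p=166, q=11
  k=2: a=7, p=1177, q=78
  k=3: a=9, p=10759, q=713

10759/713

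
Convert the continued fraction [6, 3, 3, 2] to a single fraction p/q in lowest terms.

Using pₖ = aₖpₖ₋₁ + pₖ₋₂ and qₖ = aₖqₖ₋₁ + qₖ₋₂:
  k=0: a=6, p=6, q=1
  k=1: a=3, p=19, q=3
  k=2: a=3, p=63, q=10
  k=3: a=2, p=145, q=23

145/23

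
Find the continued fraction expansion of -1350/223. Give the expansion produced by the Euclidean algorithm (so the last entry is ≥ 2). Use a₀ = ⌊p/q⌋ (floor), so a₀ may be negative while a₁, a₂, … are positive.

-1350 = -7·223 + 211
223 = 1·211 + 12
211 = 17·12 + 7
12 = 1·7 + 5
7 = 1·5 + 2
5 = 2·2 + 1
2 = 2·1 + 0  (stop)
So -1350/223 = [-7; 1, 17, 1, 1, 2, 2].

[-7; 1, 17, 1, 1, 2, 2]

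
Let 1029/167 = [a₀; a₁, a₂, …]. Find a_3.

2

1029 = 6·167 + 27   →  a_0 = 6
167 = 6·27 + 5   →  a_1 = 6
27 = 5·5 + 2   →  a_2 = 5
5 = 2·2 + 1   →  a_3 = 2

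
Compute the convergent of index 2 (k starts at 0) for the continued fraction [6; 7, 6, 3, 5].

Using pₖ = aₖpₖ₋₁ + pₖ₋₂, qₖ = aₖqₖ₋₁ + qₖ₋₂ (with p₋₁=1, p₋₂=0, q₋₁=0, q₋₂=1):
  k=0: a=6, p=6, q=1
  k=1: a=7, p=43, q=7
  k=2: a=6, p=264, q=43

264/43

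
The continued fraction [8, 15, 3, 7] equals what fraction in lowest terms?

2718/337

Using pₖ = aₖpₖ₋₁ + pₖ₋₂ and qₖ = aₖqₖ₋₁ + qₖ₋₂:
  k=0: a=8, p=8, q=1
  k=1: a=15, p=121, q=15
  k=2: a=3, p=371, q=46
  k=3: a=7, p=2718, q=337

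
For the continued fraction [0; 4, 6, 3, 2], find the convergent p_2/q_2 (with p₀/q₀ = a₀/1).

Using pₖ = aₖpₖ₋₁ + pₖ₋₂, qₖ = aₖqₖ₋₁ + qₖ₋₂ (with p₋₁=1, p₋₂=0, q₋₁=0, q₋₂=1):
  k=0: a=0, p=0, q=1
  k=1: a=4, p=1, q=4
  k=2: a=6, p=6, q=25

6/25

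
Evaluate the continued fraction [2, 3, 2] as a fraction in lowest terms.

16/7

Fold from the inside: start with 2/1.
  3 + 1/2 = 7/2
  2 + 2/7 = 16/7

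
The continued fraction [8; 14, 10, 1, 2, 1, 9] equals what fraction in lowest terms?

Using pₖ = aₖpₖ₋₁ + pₖ₋₂ and qₖ = aₖqₖ₋₁ + qₖ₋₂:
  k=0: a=8, p=8, q=1
  k=1: a=14, p=113, q=14
  k=2: a=10, p=1138, q=141
  k=3: a=1, p=1251, q=155
  k=4: a=2, p=3640, q=451
  k=5: a=1, p=4891, q=606
  k=6: a=9, p=47659, q=5905

47659/5905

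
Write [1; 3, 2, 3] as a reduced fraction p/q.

31/24

Using pₖ = aₖpₖ₋₁ + pₖ₋₂ and qₖ = aₖqₖ₋₁ + qₖ₋₂:
  k=0: a=1, p=1, q=1
  k=1: a=3, p=4, q=3
  k=2: a=2, p=9, q=7
  k=3: a=3, p=31, q=24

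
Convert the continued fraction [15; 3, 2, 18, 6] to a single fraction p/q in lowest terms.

11939/781

Using pₖ = aₖpₖ₋₁ + pₖ₋₂ and qₖ = aₖqₖ₋₁ + qₖ₋₂:
  k=0: a=15, p=15, q=1
  k=1: a=3, p=46, q=3
  k=2: a=2, p=107, q=7
  k=3: a=18, p=1972, q=129
  k=4: a=6, p=11939, q=781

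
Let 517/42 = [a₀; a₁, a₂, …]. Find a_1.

517 = 12·42 + 13   →  a_0 = 12
42 = 3·13 + 3   →  a_1 = 3

3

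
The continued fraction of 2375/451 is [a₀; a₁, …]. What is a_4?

7

2375 = 5·451 + 120   →  a_0 = 5
451 = 3·120 + 91   →  a_1 = 3
120 = 1·91 + 29   →  a_2 = 1
91 = 3·29 + 4   →  a_3 = 3
29 = 7·4 + 1   →  a_4 = 7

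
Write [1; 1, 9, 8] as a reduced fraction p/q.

Using pₖ = aₖpₖ₋₁ + pₖ₋₂ and qₖ = aₖqₖ₋₁ + qₖ₋₂:
  k=0: a=1, p=1, q=1
  k=1: a=1, p=2, q=1
  k=2: a=9, p=19, q=10
  k=3: a=8, p=154, q=81

154/81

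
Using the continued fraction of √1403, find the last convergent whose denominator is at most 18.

412/11

√1403 = [37; 2, 5, 3, 1, 3, 5, 2, 74, …] (period length 8).
Convergents:
  p_0/q_0 = 37/1
  p_1/q_1 = 75/2
  p_2/q_2 = 412/11
  p_3/q_3 = 1311/35
q_2 = 11 ≤ 18 < 35 = q_3, so the answer is 412/11.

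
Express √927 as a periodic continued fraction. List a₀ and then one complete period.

a₀ = ⌊√927⌋ = 30.
With m₀=0, d₀=1 and mₖ₊₁ = dₖaₖ − mₖ, dₖ₊₁ = (n − mₖ₊₁²)/dₖ, aₖ₊₁ = ⌊(a₀+mₖ₊₁)/dₖ₊₁⌋:
  k=1: m=30, d=27, a=2
  k=2: m=24, d=13, a=4
  k=3: m=28, d=11, a=5
  k=4: m=27, d=18, a=3
  k=5: m=27, d=11, a=5
  k=6: m=28, d=13, a=4
  k=7: m=24, d=27, a=2
  k=8: m=30, d=1, a=60
d=1 and a=2a₀=60 at k=8, so the next step gives (m, d) = (30, 27) again — its k=1 value — and the period has length 8.

[30; 2, 4, 5, 3, 5, 4, 2, 60]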